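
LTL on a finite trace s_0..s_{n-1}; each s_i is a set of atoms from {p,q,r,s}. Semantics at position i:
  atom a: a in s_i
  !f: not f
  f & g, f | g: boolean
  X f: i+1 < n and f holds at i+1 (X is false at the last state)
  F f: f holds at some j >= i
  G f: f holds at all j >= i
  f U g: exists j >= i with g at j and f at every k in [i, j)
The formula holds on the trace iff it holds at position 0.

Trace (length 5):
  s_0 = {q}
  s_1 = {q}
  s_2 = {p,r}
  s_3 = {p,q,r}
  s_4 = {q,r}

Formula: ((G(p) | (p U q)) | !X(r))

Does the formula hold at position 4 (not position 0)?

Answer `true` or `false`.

Answer: true

Derivation:
s_0={q}: ((G(p) | (p U q)) | !X(r))=True (G(p) | (p U q))=True G(p)=False p=False (p U q)=True q=True !X(r)=True X(r)=False r=False
s_1={q}: ((G(p) | (p U q)) | !X(r))=True (G(p) | (p U q))=True G(p)=False p=False (p U q)=True q=True !X(r)=False X(r)=True r=False
s_2={p,r}: ((G(p) | (p U q)) | !X(r))=True (G(p) | (p U q))=True G(p)=False p=True (p U q)=True q=False !X(r)=False X(r)=True r=True
s_3={p,q,r}: ((G(p) | (p U q)) | !X(r))=True (G(p) | (p U q))=True G(p)=False p=True (p U q)=True q=True !X(r)=False X(r)=True r=True
s_4={q,r}: ((G(p) | (p U q)) | !X(r))=True (G(p) | (p U q))=True G(p)=False p=False (p U q)=True q=True !X(r)=True X(r)=False r=True
Evaluating at position 4: result = True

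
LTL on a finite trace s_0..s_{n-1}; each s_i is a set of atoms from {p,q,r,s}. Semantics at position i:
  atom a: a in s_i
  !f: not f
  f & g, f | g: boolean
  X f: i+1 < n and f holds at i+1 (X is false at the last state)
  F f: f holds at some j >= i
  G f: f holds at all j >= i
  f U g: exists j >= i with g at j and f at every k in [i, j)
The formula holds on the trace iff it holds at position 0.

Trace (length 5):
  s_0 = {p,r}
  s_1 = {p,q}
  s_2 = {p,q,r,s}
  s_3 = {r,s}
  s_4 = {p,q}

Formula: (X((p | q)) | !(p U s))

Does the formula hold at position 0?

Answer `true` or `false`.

Answer: true

Derivation:
s_0={p,r}: (X((p | q)) | !(p U s))=True X((p | q))=True (p | q)=True p=True q=False !(p U s)=False (p U s)=True s=False
s_1={p,q}: (X((p | q)) | !(p U s))=True X((p | q))=True (p | q)=True p=True q=True !(p U s)=False (p U s)=True s=False
s_2={p,q,r,s}: (X((p | q)) | !(p U s))=False X((p | q))=False (p | q)=True p=True q=True !(p U s)=False (p U s)=True s=True
s_3={r,s}: (X((p | q)) | !(p U s))=True X((p | q))=True (p | q)=False p=False q=False !(p U s)=False (p U s)=True s=True
s_4={p,q}: (X((p | q)) | !(p U s))=True X((p | q))=False (p | q)=True p=True q=True !(p U s)=True (p U s)=False s=False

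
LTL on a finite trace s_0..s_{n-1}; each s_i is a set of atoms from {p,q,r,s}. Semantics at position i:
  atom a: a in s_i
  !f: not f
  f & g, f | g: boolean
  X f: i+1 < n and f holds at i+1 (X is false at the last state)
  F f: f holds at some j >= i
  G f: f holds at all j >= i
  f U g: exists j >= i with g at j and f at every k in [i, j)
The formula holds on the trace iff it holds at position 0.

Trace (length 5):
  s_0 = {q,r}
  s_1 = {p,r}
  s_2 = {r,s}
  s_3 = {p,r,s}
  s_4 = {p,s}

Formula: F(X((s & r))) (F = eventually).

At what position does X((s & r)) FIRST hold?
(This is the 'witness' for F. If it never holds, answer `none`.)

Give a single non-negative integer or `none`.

s_0={q,r}: X((s & r))=False (s & r)=False s=False r=True
s_1={p,r}: X((s & r))=True (s & r)=False s=False r=True
s_2={r,s}: X((s & r))=True (s & r)=True s=True r=True
s_3={p,r,s}: X((s & r))=False (s & r)=True s=True r=True
s_4={p,s}: X((s & r))=False (s & r)=False s=True r=False
F(X((s & r))) holds; first witness at position 1.

Answer: 1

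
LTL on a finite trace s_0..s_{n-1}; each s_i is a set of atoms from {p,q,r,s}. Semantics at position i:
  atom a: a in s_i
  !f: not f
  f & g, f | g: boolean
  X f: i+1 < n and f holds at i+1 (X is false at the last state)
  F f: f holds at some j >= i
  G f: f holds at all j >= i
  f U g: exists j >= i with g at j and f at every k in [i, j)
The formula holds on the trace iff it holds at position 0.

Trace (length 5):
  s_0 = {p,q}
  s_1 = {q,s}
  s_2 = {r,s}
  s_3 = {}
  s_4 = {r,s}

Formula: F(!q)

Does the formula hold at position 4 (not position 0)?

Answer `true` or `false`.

s_0={p,q}: F(!q)=True !q=False q=True
s_1={q,s}: F(!q)=True !q=False q=True
s_2={r,s}: F(!q)=True !q=True q=False
s_3={}: F(!q)=True !q=True q=False
s_4={r,s}: F(!q)=True !q=True q=False
Evaluating at position 4: result = True

Answer: true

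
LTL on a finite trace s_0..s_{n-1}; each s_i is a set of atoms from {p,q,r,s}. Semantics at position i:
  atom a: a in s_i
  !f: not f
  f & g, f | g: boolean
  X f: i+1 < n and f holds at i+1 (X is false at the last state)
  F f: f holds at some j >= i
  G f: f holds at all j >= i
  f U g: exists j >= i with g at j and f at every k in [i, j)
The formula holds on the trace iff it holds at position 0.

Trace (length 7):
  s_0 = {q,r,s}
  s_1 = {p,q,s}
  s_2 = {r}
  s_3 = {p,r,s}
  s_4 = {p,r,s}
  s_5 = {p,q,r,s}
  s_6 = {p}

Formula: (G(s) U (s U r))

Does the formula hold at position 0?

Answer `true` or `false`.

s_0={q,r,s}: (G(s) U (s U r))=True G(s)=False s=True (s U r)=True r=True
s_1={p,q,s}: (G(s) U (s U r))=True G(s)=False s=True (s U r)=True r=False
s_2={r}: (G(s) U (s U r))=True G(s)=False s=False (s U r)=True r=True
s_3={p,r,s}: (G(s) U (s U r))=True G(s)=False s=True (s U r)=True r=True
s_4={p,r,s}: (G(s) U (s U r))=True G(s)=False s=True (s U r)=True r=True
s_5={p,q,r,s}: (G(s) U (s U r))=True G(s)=False s=True (s U r)=True r=True
s_6={p}: (G(s) U (s U r))=False G(s)=False s=False (s U r)=False r=False

Answer: true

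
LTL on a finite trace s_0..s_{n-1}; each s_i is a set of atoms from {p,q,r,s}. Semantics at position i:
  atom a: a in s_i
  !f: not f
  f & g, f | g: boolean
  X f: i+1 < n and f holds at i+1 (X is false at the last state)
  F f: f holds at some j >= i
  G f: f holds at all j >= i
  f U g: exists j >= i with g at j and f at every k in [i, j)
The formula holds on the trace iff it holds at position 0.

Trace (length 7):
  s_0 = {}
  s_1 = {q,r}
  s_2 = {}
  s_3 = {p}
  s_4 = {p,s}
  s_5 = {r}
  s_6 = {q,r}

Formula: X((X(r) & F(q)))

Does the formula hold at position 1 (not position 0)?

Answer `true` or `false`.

Answer: false

Derivation:
s_0={}: X((X(r) & F(q)))=False (X(r) & F(q))=True X(r)=True r=False F(q)=True q=False
s_1={q,r}: X((X(r) & F(q)))=False (X(r) & F(q))=False X(r)=False r=True F(q)=True q=True
s_2={}: X((X(r) & F(q)))=False (X(r) & F(q))=False X(r)=False r=False F(q)=True q=False
s_3={p}: X((X(r) & F(q)))=True (X(r) & F(q))=False X(r)=False r=False F(q)=True q=False
s_4={p,s}: X((X(r) & F(q)))=True (X(r) & F(q))=True X(r)=True r=False F(q)=True q=False
s_5={r}: X((X(r) & F(q)))=False (X(r) & F(q))=True X(r)=True r=True F(q)=True q=False
s_6={q,r}: X((X(r) & F(q)))=False (X(r) & F(q))=False X(r)=False r=True F(q)=True q=True
Evaluating at position 1: result = False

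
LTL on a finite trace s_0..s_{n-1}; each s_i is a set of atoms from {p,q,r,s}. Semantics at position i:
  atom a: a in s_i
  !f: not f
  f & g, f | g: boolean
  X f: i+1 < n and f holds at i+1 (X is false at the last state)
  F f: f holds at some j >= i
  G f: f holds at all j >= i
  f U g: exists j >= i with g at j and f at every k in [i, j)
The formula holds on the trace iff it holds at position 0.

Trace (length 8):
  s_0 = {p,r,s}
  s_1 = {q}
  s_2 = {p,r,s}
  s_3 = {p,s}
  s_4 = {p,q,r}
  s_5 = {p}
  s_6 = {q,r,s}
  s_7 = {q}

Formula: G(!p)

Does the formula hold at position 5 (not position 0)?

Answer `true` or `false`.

Answer: false

Derivation:
s_0={p,r,s}: G(!p)=False !p=False p=True
s_1={q}: G(!p)=False !p=True p=False
s_2={p,r,s}: G(!p)=False !p=False p=True
s_3={p,s}: G(!p)=False !p=False p=True
s_4={p,q,r}: G(!p)=False !p=False p=True
s_5={p}: G(!p)=False !p=False p=True
s_6={q,r,s}: G(!p)=True !p=True p=False
s_7={q}: G(!p)=True !p=True p=False
Evaluating at position 5: result = False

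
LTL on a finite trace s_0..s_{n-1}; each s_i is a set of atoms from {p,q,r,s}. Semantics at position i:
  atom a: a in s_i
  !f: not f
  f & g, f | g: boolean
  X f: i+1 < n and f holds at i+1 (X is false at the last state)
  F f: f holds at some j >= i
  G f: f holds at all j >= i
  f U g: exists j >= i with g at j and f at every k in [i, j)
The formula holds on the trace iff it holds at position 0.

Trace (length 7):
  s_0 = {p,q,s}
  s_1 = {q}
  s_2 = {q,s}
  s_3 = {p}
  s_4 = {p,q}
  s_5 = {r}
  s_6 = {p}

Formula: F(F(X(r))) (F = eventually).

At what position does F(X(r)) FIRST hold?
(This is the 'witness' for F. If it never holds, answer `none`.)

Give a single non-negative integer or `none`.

s_0={p,q,s}: F(X(r))=True X(r)=False r=False
s_1={q}: F(X(r))=True X(r)=False r=False
s_2={q,s}: F(X(r))=True X(r)=False r=False
s_3={p}: F(X(r))=True X(r)=False r=False
s_4={p,q}: F(X(r))=True X(r)=True r=False
s_5={r}: F(X(r))=False X(r)=False r=True
s_6={p}: F(X(r))=False X(r)=False r=False
F(F(X(r))) holds; first witness at position 0.

Answer: 0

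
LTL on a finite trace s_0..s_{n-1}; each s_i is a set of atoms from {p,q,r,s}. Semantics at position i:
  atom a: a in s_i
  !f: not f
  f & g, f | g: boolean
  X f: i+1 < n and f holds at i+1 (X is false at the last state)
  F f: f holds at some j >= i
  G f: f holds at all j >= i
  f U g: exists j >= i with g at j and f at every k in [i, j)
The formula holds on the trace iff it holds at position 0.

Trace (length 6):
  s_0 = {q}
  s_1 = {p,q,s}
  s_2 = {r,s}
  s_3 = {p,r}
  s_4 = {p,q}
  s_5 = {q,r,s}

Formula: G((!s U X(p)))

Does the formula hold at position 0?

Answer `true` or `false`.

s_0={q}: G((!s U X(p)))=False (!s U X(p))=True !s=True s=False X(p)=True p=False
s_1={p,q,s}: G((!s U X(p)))=False (!s U X(p))=False !s=False s=True X(p)=False p=True
s_2={r,s}: G((!s U X(p)))=False (!s U X(p))=True !s=False s=True X(p)=True p=False
s_3={p,r}: G((!s U X(p)))=False (!s U X(p))=True !s=True s=False X(p)=True p=True
s_4={p,q}: G((!s U X(p)))=False (!s U X(p))=False !s=True s=False X(p)=False p=True
s_5={q,r,s}: G((!s U X(p)))=False (!s U X(p))=False !s=False s=True X(p)=False p=False

Answer: false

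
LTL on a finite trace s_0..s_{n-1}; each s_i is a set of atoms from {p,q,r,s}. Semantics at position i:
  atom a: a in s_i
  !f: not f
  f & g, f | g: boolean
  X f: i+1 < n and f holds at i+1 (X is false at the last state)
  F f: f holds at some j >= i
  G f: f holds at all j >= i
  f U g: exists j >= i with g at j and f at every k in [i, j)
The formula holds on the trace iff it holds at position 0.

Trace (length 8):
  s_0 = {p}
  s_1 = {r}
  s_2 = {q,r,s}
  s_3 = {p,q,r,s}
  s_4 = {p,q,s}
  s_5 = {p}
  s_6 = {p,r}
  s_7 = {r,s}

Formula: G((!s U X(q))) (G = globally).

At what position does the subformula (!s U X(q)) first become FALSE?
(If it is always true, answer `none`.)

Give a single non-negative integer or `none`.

s_0={p}: (!s U X(q))=True !s=True s=False X(q)=False q=False
s_1={r}: (!s U X(q))=True !s=True s=False X(q)=True q=False
s_2={q,r,s}: (!s U X(q))=True !s=False s=True X(q)=True q=True
s_3={p,q,r,s}: (!s U X(q))=True !s=False s=True X(q)=True q=True
s_4={p,q,s}: (!s U X(q))=False !s=False s=True X(q)=False q=True
s_5={p}: (!s U X(q))=False !s=True s=False X(q)=False q=False
s_6={p,r}: (!s U X(q))=False !s=True s=False X(q)=False q=False
s_7={r,s}: (!s U X(q))=False !s=False s=True X(q)=False q=False
G((!s U X(q))) holds globally = False
First violation at position 4.

Answer: 4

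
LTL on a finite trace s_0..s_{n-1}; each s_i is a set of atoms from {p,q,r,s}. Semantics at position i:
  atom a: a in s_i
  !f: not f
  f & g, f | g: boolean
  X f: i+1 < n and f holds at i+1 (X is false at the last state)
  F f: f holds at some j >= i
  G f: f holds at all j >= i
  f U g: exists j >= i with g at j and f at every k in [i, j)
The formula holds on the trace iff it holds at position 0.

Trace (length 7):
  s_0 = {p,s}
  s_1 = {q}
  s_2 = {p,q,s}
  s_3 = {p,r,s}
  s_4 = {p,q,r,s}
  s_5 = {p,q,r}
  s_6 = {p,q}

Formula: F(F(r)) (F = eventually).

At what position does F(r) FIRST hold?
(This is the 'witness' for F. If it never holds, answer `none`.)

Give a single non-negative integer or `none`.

Answer: 0

Derivation:
s_0={p,s}: F(r)=True r=False
s_1={q}: F(r)=True r=False
s_2={p,q,s}: F(r)=True r=False
s_3={p,r,s}: F(r)=True r=True
s_4={p,q,r,s}: F(r)=True r=True
s_5={p,q,r}: F(r)=True r=True
s_6={p,q}: F(r)=False r=False
F(F(r)) holds; first witness at position 0.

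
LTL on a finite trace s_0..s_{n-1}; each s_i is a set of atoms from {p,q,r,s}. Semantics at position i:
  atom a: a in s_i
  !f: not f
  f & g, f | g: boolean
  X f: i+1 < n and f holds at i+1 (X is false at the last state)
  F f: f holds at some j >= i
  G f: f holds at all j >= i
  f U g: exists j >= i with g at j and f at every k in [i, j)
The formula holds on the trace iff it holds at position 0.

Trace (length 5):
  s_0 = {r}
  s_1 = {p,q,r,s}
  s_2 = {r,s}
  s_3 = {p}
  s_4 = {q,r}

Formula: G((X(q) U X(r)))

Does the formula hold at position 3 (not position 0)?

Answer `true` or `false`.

Answer: false

Derivation:
s_0={r}: G((X(q) U X(r)))=False (X(q) U X(r))=True X(q)=True q=False X(r)=True r=True
s_1={p,q,r,s}: G((X(q) U X(r)))=False (X(q) U X(r))=True X(q)=False q=True X(r)=True r=True
s_2={r,s}: G((X(q) U X(r)))=False (X(q) U X(r))=False X(q)=False q=False X(r)=False r=True
s_3={p}: G((X(q) U X(r)))=False (X(q) U X(r))=True X(q)=True q=False X(r)=True r=False
s_4={q,r}: G((X(q) U X(r)))=False (X(q) U X(r))=False X(q)=False q=True X(r)=False r=True
Evaluating at position 3: result = False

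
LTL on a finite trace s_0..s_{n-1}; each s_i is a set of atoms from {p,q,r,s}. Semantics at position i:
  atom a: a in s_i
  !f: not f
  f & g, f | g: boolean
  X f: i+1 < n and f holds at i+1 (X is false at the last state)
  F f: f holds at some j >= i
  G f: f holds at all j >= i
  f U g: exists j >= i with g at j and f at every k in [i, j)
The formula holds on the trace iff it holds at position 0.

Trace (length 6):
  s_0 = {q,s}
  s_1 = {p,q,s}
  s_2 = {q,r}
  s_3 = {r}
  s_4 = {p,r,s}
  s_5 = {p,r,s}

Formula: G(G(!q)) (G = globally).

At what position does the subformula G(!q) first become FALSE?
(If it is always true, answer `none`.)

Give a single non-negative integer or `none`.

Answer: 0

Derivation:
s_0={q,s}: G(!q)=False !q=False q=True
s_1={p,q,s}: G(!q)=False !q=False q=True
s_2={q,r}: G(!q)=False !q=False q=True
s_3={r}: G(!q)=True !q=True q=False
s_4={p,r,s}: G(!q)=True !q=True q=False
s_5={p,r,s}: G(!q)=True !q=True q=False
G(G(!q)) holds globally = False
First violation at position 0.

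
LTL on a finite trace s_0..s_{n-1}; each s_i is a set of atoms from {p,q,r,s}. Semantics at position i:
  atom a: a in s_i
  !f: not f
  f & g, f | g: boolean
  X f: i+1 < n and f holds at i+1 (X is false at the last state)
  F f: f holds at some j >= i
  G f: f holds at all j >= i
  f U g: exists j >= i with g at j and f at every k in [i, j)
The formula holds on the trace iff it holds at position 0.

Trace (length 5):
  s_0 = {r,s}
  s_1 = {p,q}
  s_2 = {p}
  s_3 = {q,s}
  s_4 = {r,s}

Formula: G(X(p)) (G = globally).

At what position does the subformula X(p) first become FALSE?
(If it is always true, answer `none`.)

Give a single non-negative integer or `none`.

s_0={r,s}: X(p)=True p=False
s_1={p,q}: X(p)=True p=True
s_2={p}: X(p)=False p=True
s_3={q,s}: X(p)=False p=False
s_4={r,s}: X(p)=False p=False
G(X(p)) holds globally = False
First violation at position 2.

Answer: 2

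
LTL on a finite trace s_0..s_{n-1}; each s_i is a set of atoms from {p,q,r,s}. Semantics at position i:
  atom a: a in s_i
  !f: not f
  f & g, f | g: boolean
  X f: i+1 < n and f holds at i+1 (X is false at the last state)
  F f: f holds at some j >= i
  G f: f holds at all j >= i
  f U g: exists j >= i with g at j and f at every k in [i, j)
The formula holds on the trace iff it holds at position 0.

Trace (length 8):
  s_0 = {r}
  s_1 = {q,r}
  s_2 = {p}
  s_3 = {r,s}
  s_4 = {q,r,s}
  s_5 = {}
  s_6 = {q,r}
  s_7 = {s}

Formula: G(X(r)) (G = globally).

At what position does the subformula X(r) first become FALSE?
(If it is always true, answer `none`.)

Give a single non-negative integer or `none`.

s_0={r}: X(r)=True r=True
s_1={q,r}: X(r)=False r=True
s_2={p}: X(r)=True r=False
s_3={r,s}: X(r)=True r=True
s_4={q,r,s}: X(r)=False r=True
s_5={}: X(r)=True r=False
s_6={q,r}: X(r)=False r=True
s_7={s}: X(r)=False r=False
G(X(r)) holds globally = False
First violation at position 1.

Answer: 1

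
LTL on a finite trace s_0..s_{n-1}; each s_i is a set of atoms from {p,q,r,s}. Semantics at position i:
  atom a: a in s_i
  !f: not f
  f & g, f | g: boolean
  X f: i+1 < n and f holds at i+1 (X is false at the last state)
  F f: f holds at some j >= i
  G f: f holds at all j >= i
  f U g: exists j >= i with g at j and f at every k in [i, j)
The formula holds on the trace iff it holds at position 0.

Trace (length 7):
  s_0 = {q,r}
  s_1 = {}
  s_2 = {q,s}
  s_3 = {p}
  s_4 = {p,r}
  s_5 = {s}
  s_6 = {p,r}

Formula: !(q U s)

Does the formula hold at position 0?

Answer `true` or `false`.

Answer: true

Derivation:
s_0={q,r}: !(q U s)=True (q U s)=False q=True s=False
s_1={}: !(q U s)=True (q U s)=False q=False s=False
s_2={q,s}: !(q U s)=False (q U s)=True q=True s=True
s_3={p}: !(q U s)=True (q U s)=False q=False s=False
s_4={p,r}: !(q U s)=True (q U s)=False q=False s=False
s_5={s}: !(q U s)=False (q U s)=True q=False s=True
s_6={p,r}: !(q U s)=True (q U s)=False q=False s=False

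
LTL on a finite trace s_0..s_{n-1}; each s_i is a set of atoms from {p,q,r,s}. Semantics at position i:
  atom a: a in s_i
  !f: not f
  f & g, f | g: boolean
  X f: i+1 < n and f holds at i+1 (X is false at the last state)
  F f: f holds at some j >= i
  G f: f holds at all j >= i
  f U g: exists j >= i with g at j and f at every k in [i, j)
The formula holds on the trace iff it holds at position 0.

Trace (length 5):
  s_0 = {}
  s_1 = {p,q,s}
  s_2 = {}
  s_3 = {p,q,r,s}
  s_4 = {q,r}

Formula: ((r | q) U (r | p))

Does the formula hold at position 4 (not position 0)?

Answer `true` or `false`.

s_0={}: ((r | q) U (r | p))=False (r | q)=False r=False q=False (r | p)=False p=False
s_1={p,q,s}: ((r | q) U (r | p))=True (r | q)=True r=False q=True (r | p)=True p=True
s_2={}: ((r | q) U (r | p))=False (r | q)=False r=False q=False (r | p)=False p=False
s_3={p,q,r,s}: ((r | q) U (r | p))=True (r | q)=True r=True q=True (r | p)=True p=True
s_4={q,r}: ((r | q) U (r | p))=True (r | q)=True r=True q=True (r | p)=True p=False
Evaluating at position 4: result = True

Answer: true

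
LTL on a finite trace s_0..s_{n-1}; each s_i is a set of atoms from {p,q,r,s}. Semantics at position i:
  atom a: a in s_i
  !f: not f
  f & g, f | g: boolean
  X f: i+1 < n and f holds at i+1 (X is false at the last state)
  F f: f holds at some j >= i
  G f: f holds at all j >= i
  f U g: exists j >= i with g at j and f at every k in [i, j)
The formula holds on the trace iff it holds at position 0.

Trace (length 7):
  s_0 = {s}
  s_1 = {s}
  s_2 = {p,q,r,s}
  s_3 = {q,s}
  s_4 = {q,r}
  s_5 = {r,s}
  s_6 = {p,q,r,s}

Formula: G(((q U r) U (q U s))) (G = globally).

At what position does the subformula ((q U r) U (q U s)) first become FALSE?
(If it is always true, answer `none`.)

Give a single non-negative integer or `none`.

s_0={s}: ((q U r) U (q U s))=True (q U r)=False q=False r=False (q U s)=True s=True
s_1={s}: ((q U r) U (q U s))=True (q U r)=False q=False r=False (q U s)=True s=True
s_2={p,q,r,s}: ((q U r) U (q U s))=True (q U r)=True q=True r=True (q U s)=True s=True
s_3={q,s}: ((q U r) U (q U s))=True (q U r)=True q=True r=False (q U s)=True s=True
s_4={q,r}: ((q U r) U (q U s))=True (q U r)=True q=True r=True (q U s)=True s=False
s_5={r,s}: ((q U r) U (q U s))=True (q U r)=True q=False r=True (q U s)=True s=True
s_6={p,q,r,s}: ((q U r) U (q U s))=True (q U r)=True q=True r=True (q U s)=True s=True
G(((q U r) U (q U s))) holds globally = True
No violation — formula holds at every position.

Answer: none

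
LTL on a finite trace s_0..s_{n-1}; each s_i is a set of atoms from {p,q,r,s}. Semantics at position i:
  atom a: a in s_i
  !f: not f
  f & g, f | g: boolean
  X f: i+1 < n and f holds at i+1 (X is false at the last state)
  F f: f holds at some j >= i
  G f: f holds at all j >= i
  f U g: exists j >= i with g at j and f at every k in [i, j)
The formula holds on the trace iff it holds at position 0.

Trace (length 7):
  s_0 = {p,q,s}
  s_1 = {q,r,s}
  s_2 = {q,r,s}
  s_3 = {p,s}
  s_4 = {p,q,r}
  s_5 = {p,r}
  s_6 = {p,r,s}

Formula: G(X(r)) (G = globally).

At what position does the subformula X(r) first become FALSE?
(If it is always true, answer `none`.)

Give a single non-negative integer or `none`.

s_0={p,q,s}: X(r)=True r=False
s_1={q,r,s}: X(r)=True r=True
s_2={q,r,s}: X(r)=False r=True
s_3={p,s}: X(r)=True r=False
s_4={p,q,r}: X(r)=True r=True
s_5={p,r}: X(r)=True r=True
s_6={p,r,s}: X(r)=False r=True
G(X(r)) holds globally = False
First violation at position 2.

Answer: 2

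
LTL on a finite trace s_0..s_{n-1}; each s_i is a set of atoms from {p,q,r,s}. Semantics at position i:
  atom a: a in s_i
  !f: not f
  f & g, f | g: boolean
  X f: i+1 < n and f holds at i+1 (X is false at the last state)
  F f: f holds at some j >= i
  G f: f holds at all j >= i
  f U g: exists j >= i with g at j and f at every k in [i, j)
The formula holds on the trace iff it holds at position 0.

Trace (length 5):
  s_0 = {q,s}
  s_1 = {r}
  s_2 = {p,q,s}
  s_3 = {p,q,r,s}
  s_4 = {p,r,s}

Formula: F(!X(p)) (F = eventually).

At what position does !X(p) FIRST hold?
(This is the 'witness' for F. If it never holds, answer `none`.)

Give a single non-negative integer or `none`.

s_0={q,s}: !X(p)=True X(p)=False p=False
s_1={r}: !X(p)=False X(p)=True p=False
s_2={p,q,s}: !X(p)=False X(p)=True p=True
s_3={p,q,r,s}: !X(p)=False X(p)=True p=True
s_4={p,r,s}: !X(p)=True X(p)=False p=True
F(!X(p)) holds; first witness at position 0.

Answer: 0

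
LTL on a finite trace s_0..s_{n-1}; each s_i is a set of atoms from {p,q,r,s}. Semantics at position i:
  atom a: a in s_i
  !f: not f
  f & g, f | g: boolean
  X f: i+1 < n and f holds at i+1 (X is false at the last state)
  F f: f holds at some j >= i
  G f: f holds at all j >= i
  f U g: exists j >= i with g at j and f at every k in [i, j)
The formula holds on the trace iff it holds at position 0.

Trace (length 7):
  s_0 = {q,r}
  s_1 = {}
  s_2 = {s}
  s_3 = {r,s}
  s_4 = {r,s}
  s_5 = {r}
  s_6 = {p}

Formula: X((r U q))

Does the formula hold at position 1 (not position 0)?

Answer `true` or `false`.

Answer: false

Derivation:
s_0={q,r}: X((r U q))=False (r U q)=True r=True q=True
s_1={}: X((r U q))=False (r U q)=False r=False q=False
s_2={s}: X((r U q))=False (r U q)=False r=False q=False
s_3={r,s}: X((r U q))=False (r U q)=False r=True q=False
s_4={r,s}: X((r U q))=False (r U q)=False r=True q=False
s_5={r}: X((r U q))=False (r U q)=False r=True q=False
s_6={p}: X((r U q))=False (r U q)=False r=False q=False
Evaluating at position 1: result = False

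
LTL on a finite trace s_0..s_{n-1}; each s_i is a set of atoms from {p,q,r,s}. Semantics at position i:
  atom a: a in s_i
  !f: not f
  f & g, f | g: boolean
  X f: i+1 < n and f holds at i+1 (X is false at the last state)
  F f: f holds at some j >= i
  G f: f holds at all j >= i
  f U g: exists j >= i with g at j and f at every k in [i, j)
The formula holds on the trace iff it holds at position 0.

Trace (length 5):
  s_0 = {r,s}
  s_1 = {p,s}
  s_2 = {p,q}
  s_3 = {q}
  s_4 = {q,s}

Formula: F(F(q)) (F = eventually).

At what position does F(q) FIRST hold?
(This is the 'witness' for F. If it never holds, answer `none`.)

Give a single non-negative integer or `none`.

s_0={r,s}: F(q)=True q=False
s_1={p,s}: F(q)=True q=False
s_2={p,q}: F(q)=True q=True
s_3={q}: F(q)=True q=True
s_4={q,s}: F(q)=True q=True
F(F(q)) holds; first witness at position 0.

Answer: 0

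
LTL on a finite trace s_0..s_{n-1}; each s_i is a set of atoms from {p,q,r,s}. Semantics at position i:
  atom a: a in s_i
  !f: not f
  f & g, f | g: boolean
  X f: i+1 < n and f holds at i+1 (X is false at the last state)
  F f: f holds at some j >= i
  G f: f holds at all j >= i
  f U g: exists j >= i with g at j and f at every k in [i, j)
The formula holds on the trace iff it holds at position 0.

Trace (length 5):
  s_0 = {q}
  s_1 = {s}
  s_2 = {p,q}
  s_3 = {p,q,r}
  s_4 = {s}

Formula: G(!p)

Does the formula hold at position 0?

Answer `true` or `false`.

Answer: false

Derivation:
s_0={q}: G(!p)=False !p=True p=False
s_1={s}: G(!p)=False !p=True p=False
s_2={p,q}: G(!p)=False !p=False p=True
s_3={p,q,r}: G(!p)=False !p=False p=True
s_4={s}: G(!p)=True !p=True p=False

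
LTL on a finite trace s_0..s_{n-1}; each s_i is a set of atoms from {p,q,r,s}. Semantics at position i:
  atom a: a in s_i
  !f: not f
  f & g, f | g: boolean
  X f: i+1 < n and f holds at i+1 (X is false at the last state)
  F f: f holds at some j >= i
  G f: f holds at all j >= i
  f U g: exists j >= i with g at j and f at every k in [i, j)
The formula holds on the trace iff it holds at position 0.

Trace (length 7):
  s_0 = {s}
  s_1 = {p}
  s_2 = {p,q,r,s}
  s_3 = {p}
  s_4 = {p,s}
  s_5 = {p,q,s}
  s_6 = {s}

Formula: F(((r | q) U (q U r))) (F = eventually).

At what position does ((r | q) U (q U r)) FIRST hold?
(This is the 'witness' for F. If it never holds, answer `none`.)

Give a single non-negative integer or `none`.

Answer: 2

Derivation:
s_0={s}: ((r | q) U (q U r))=False (r | q)=False r=False q=False (q U r)=False
s_1={p}: ((r | q) U (q U r))=False (r | q)=False r=False q=False (q U r)=False
s_2={p,q,r,s}: ((r | q) U (q U r))=True (r | q)=True r=True q=True (q U r)=True
s_3={p}: ((r | q) U (q U r))=False (r | q)=False r=False q=False (q U r)=False
s_4={p,s}: ((r | q) U (q U r))=False (r | q)=False r=False q=False (q U r)=False
s_5={p,q,s}: ((r | q) U (q U r))=False (r | q)=True r=False q=True (q U r)=False
s_6={s}: ((r | q) U (q U r))=False (r | q)=False r=False q=False (q U r)=False
F(((r | q) U (q U r))) holds; first witness at position 2.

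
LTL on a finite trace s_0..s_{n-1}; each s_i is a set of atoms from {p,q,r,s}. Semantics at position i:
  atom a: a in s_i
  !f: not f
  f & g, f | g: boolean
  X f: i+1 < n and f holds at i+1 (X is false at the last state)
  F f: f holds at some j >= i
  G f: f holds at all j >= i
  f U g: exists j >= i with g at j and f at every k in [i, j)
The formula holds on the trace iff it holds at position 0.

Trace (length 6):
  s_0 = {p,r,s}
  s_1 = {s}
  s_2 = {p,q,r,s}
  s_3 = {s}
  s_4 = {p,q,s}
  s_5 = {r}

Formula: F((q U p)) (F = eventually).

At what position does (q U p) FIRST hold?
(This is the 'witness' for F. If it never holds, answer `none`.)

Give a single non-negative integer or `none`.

s_0={p,r,s}: (q U p)=True q=False p=True
s_1={s}: (q U p)=False q=False p=False
s_2={p,q,r,s}: (q U p)=True q=True p=True
s_3={s}: (q U p)=False q=False p=False
s_4={p,q,s}: (q U p)=True q=True p=True
s_5={r}: (q U p)=False q=False p=False
F((q U p)) holds; first witness at position 0.

Answer: 0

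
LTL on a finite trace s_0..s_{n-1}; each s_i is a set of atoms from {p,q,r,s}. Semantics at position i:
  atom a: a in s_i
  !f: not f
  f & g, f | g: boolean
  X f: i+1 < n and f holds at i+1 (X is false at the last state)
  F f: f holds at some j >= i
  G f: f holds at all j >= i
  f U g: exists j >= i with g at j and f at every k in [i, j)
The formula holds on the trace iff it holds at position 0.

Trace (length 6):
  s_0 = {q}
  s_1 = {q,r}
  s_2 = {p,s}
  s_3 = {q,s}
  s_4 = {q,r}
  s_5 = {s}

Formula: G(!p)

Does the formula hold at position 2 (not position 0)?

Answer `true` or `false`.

Answer: false

Derivation:
s_0={q}: G(!p)=False !p=True p=False
s_1={q,r}: G(!p)=False !p=True p=False
s_2={p,s}: G(!p)=False !p=False p=True
s_3={q,s}: G(!p)=True !p=True p=False
s_4={q,r}: G(!p)=True !p=True p=False
s_5={s}: G(!p)=True !p=True p=False
Evaluating at position 2: result = False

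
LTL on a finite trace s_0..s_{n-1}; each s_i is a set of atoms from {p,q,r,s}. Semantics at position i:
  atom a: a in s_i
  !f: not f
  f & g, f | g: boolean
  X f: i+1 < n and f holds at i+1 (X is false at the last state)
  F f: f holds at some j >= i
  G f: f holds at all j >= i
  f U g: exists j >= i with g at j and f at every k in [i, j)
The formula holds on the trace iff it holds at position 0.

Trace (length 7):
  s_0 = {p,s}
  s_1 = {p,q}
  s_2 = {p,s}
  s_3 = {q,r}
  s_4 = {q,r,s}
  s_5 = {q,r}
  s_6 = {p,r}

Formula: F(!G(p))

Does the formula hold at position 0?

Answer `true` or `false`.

s_0={p,s}: F(!G(p))=True !G(p)=True G(p)=False p=True
s_1={p,q}: F(!G(p))=True !G(p)=True G(p)=False p=True
s_2={p,s}: F(!G(p))=True !G(p)=True G(p)=False p=True
s_3={q,r}: F(!G(p))=True !G(p)=True G(p)=False p=False
s_4={q,r,s}: F(!G(p))=True !G(p)=True G(p)=False p=False
s_5={q,r}: F(!G(p))=True !G(p)=True G(p)=False p=False
s_6={p,r}: F(!G(p))=False !G(p)=False G(p)=True p=True

Answer: true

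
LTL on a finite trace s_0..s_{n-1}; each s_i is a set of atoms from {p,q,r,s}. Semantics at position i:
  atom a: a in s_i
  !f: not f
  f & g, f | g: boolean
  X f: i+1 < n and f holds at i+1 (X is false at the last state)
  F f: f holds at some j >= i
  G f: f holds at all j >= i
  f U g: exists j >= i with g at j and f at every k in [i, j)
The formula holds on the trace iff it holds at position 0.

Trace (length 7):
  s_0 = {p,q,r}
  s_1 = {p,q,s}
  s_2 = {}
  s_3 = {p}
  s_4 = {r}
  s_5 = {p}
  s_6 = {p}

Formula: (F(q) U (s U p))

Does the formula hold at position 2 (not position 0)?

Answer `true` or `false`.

s_0={p,q,r}: (F(q) U (s U p))=True F(q)=True q=True (s U p)=True s=False p=True
s_1={p,q,s}: (F(q) U (s U p))=True F(q)=True q=True (s U p)=True s=True p=True
s_2={}: (F(q) U (s U p))=False F(q)=False q=False (s U p)=False s=False p=False
s_3={p}: (F(q) U (s U p))=True F(q)=False q=False (s U p)=True s=False p=True
s_4={r}: (F(q) U (s U p))=False F(q)=False q=False (s U p)=False s=False p=False
s_5={p}: (F(q) U (s U p))=True F(q)=False q=False (s U p)=True s=False p=True
s_6={p}: (F(q) U (s U p))=True F(q)=False q=False (s U p)=True s=False p=True
Evaluating at position 2: result = False

Answer: false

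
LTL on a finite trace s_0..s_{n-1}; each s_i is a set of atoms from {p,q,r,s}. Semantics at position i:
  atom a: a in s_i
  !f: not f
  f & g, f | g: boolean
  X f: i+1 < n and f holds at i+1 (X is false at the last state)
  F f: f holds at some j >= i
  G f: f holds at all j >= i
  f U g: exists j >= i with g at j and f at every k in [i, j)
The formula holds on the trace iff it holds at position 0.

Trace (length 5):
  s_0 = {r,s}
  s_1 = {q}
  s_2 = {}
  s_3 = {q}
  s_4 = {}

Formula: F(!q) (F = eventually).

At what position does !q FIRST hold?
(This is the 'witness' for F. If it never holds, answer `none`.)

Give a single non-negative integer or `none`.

Answer: 0

Derivation:
s_0={r,s}: !q=True q=False
s_1={q}: !q=False q=True
s_2={}: !q=True q=False
s_3={q}: !q=False q=True
s_4={}: !q=True q=False
F(!q) holds; first witness at position 0.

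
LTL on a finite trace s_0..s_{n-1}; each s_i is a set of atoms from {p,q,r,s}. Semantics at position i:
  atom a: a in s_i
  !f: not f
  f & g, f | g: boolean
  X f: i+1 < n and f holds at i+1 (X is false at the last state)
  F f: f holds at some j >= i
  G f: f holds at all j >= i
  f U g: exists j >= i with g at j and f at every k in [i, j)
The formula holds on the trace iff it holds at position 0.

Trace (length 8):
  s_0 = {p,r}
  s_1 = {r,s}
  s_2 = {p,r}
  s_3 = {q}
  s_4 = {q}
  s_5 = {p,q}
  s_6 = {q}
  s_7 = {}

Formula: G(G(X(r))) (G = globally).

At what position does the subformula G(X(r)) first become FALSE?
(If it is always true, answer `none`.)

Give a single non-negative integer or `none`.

Answer: 0

Derivation:
s_0={p,r}: G(X(r))=False X(r)=True r=True
s_1={r,s}: G(X(r))=False X(r)=True r=True
s_2={p,r}: G(X(r))=False X(r)=False r=True
s_3={q}: G(X(r))=False X(r)=False r=False
s_4={q}: G(X(r))=False X(r)=False r=False
s_5={p,q}: G(X(r))=False X(r)=False r=False
s_6={q}: G(X(r))=False X(r)=False r=False
s_7={}: G(X(r))=False X(r)=False r=False
G(G(X(r))) holds globally = False
First violation at position 0.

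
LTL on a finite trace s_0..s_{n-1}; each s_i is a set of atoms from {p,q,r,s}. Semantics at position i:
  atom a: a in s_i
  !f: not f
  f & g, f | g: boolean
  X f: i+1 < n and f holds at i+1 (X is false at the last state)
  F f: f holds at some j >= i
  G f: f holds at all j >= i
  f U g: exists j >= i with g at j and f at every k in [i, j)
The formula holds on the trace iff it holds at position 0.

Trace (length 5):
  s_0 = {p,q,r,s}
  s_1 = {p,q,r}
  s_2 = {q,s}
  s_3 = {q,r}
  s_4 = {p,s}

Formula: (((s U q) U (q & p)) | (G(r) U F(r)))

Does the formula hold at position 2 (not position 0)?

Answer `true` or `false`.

Answer: true

Derivation:
s_0={p,q,r,s}: (((s U q) U (q & p)) | (G(r) U F(r)))=True ((s U q) U (q & p))=True (s U q)=True s=True q=True (q & p)=True p=True (G(r) U F(r))=True G(r)=False r=True F(r)=True
s_1={p,q,r}: (((s U q) U (q & p)) | (G(r) U F(r)))=True ((s U q) U (q & p))=True (s U q)=True s=False q=True (q & p)=True p=True (G(r) U F(r))=True G(r)=False r=True F(r)=True
s_2={q,s}: (((s U q) U (q & p)) | (G(r) U F(r)))=True ((s U q) U (q & p))=False (s U q)=True s=True q=True (q & p)=False p=False (G(r) U F(r))=True G(r)=False r=False F(r)=True
s_3={q,r}: (((s U q) U (q & p)) | (G(r) U F(r)))=True ((s U q) U (q & p))=False (s U q)=True s=False q=True (q & p)=False p=False (G(r) U F(r))=True G(r)=False r=True F(r)=True
s_4={p,s}: (((s U q) U (q & p)) | (G(r) U F(r)))=False ((s U q) U (q & p))=False (s U q)=False s=True q=False (q & p)=False p=True (G(r) U F(r))=False G(r)=False r=False F(r)=False
Evaluating at position 2: result = True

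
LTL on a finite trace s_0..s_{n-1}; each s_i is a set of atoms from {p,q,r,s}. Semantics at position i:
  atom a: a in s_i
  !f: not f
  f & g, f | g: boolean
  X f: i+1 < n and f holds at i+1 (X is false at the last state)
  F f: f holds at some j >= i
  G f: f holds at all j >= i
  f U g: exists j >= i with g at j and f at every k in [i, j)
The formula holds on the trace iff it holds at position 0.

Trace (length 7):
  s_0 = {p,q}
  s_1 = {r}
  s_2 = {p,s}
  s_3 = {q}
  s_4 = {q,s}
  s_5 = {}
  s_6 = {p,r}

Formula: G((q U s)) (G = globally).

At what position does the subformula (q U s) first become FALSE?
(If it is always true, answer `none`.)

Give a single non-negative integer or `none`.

s_0={p,q}: (q U s)=False q=True s=False
s_1={r}: (q U s)=False q=False s=False
s_2={p,s}: (q U s)=True q=False s=True
s_3={q}: (q U s)=True q=True s=False
s_4={q,s}: (q U s)=True q=True s=True
s_5={}: (q U s)=False q=False s=False
s_6={p,r}: (q U s)=False q=False s=False
G((q U s)) holds globally = False
First violation at position 0.

Answer: 0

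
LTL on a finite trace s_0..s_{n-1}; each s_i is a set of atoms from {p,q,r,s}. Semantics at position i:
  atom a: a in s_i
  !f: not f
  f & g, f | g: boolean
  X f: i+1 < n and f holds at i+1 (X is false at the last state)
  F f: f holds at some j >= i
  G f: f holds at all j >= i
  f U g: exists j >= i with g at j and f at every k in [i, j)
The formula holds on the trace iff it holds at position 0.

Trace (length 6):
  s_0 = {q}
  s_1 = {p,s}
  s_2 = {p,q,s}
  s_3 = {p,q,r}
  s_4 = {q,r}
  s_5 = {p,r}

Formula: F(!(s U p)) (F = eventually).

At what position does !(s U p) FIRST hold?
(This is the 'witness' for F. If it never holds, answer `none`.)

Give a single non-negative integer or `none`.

Answer: 0

Derivation:
s_0={q}: !(s U p)=True (s U p)=False s=False p=False
s_1={p,s}: !(s U p)=False (s U p)=True s=True p=True
s_2={p,q,s}: !(s U p)=False (s U p)=True s=True p=True
s_3={p,q,r}: !(s U p)=False (s U p)=True s=False p=True
s_4={q,r}: !(s U p)=True (s U p)=False s=False p=False
s_5={p,r}: !(s U p)=False (s U p)=True s=False p=True
F(!(s U p)) holds; first witness at position 0.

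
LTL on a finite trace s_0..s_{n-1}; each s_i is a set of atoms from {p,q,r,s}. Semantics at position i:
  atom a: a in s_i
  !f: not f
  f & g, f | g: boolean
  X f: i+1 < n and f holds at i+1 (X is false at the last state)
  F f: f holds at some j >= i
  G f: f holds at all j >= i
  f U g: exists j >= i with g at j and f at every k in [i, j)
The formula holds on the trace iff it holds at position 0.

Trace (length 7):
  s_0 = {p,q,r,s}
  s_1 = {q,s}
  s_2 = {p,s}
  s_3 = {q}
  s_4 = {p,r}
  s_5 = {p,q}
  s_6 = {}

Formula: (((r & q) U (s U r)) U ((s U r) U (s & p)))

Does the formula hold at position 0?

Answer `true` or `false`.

Answer: true

Derivation:
s_0={p,q,r,s}: (((r & q) U (s U r)) U ((s U r) U (s & p)))=True ((r & q) U (s U r))=True (r & q)=True r=True q=True (s U r)=True s=True ((s U r) U (s & p))=True (s & p)=True p=True
s_1={q,s}: (((r & q) U (s U r)) U ((s U r) U (s & p)))=False ((r & q) U (s U r))=False (r & q)=False r=False q=True (s U r)=False s=True ((s U r) U (s & p))=False (s & p)=False p=False
s_2={p,s}: (((r & q) U (s U r)) U ((s U r) U (s & p)))=True ((r & q) U (s U r))=False (r & q)=False r=False q=False (s U r)=False s=True ((s U r) U (s & p))=True (s & p)=True p=True
s_3={q}: (((r & q) U (s U r)) U ((s U r) U (s & p)))=False ((r & q) U (s U r))=False (r & q)=False r=False q=True (s U r)=False s=False ((s U r) U (s & p))=False (s & p)=False p=False
s_4={p,r}: (((r & q) U (s U r)) U ((s U r) U (s & p)))=False ((r & q) U (s U r))=True (r & q)=False r=True q=False (s U r)=True s=False ((s U r) U (s & p))=False (s & p)=False p=True
s_5={p,q}: (((r & q) U (s U r)) U ((s U r) U (s & p)))=False ((r & q) U (s U r))=False (r & q)=False r=False q=True (s U r)=False s=False ((s U r) U (s & p))=False (s & p)=False p=True
s_6={}: (((r & q) U (s U r)) U ((s U r) U (s & p)))=False ((r & q) U (s U r))=False (r & q)=False r=False q=False (s U r)=False s=False ((s U r) U (s & p))=False (s & p)=False p=False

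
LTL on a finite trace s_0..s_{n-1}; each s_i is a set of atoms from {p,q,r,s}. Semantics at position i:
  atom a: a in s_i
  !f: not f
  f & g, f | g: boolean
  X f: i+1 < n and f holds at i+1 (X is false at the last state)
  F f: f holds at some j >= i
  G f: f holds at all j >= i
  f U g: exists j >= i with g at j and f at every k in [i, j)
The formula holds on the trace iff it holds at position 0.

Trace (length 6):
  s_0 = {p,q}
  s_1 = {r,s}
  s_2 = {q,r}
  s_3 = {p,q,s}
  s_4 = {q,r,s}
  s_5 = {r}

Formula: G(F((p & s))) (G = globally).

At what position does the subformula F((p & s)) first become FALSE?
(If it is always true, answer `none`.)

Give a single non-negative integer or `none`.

s_0={p,q}: F((p & s))=True (p & s)=False p=True s=False
s_1={r,s}: F((p & s))=True (p & s)=False p=False s=True
s_2={q,r}: F((p & s))=True (p & s)=False p=False s=False
s_3={p,q,s}: F((p & s))=True (p & s)=True p=True s=True
s_4={q,r,s}: F((p & s))=False (p & s)=False p=False s=True
s_5={r}: F((p & s))=False (p & s)=False p=False s=False
G(F((p & s))) holds globally = False
First violation at position 4.

Answer: 4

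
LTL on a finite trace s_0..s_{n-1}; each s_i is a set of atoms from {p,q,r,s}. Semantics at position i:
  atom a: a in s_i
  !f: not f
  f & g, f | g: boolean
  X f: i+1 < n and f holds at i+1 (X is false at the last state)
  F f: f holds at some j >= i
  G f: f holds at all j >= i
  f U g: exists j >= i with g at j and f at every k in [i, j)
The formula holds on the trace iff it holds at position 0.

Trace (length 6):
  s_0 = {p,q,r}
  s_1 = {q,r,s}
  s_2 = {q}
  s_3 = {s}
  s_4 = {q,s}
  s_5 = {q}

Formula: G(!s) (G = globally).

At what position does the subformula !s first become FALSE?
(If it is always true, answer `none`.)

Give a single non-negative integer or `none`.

Answer: 1

Derivation:
s_0={p,q,r}: !s=True s=False
s_1={q,r,s}: !s=False s=True
s_2={q}: !s=True s=False
s_3={s}: !s=False s=True
s_4={q,s}: !s=False s=True
s_5={q}: !s=True s=False
G(!s) holds globally = False
First violation at position 1.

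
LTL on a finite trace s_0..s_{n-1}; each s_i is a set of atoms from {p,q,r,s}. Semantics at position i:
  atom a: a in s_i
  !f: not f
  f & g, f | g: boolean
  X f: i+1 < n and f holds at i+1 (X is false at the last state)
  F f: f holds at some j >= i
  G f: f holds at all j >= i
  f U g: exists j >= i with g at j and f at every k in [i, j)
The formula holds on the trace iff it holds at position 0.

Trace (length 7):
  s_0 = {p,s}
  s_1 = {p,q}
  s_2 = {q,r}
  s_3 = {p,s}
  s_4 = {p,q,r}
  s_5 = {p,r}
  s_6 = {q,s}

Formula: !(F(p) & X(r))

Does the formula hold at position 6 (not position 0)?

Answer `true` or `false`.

s_0={p,s}: !(F(p) & X(r))=True (F(p) & X(r))=False F(p)=True p=True X(r)=False r=False
s_1={p,q}: !(F(p) & X(r))=False (F(p) & X(r))=True F(p)=True p=True X(r)=True r=False
s_2={q,r}: !(F(p) & X(r))=True (F(p) & X(r))=False F(p)=True p=False X(r)=False r=True
s_3={p,s}: !(F(p) & X(r))=False (F(p) & X(r))=True F(p)=True p=True X(r)=True r=False
s_4={p,q,r}: !(F(p) & X(r))=False (F(p) & X(r))=True F(p)=True p=True X(r)=True r=True
s_5={p,r}: !(F(p) & X(r))=True (F(p) & X(r))=False F(p)=True p=True X(r)=False r=True
s_6={q,s}: !(F(p) & X(r))=True (F(p) & X(r))=False F(p)=False p=False X(r)=False r=False
Evaluating at position 6: result = True

Answer: true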